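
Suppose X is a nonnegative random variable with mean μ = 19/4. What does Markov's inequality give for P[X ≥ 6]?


μ = E[X] = 19/4, a = 6.
Markov: P[X ≥ 6] ≤ μ/a = (19/4)/6 = 19/24.
Numerically: ≈ 0.79167.
(Since a = 6 > μ = 4.75000, the bound 19/24 is < 1 and informative.)

P[X ≥ 6] ≤ 19/24 ≈ 0.79167.


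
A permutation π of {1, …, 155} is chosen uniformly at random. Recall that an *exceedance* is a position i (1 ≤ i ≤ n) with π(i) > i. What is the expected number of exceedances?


Write X = Σ_{i=1}^{155} X_i, where X_i = 1_{π(i) > i}.
For each fixed i, π(i) is uniform over {1, …, 155} (marginal of a uniform permutation), so P[π(i) > i] = (n − i)/n. Summing: Σ_{i=1}^{155} (n − i)/n = (0 + 1 + … + 154)/155 = 155(155 − 1)/(2·155) = (155 − 1)/2.
Hence E[X] = Σ_{i=1}^{155} (155 − i)/155 = 77 ≈ 77.000.

E[X] = 77 = 77.000.


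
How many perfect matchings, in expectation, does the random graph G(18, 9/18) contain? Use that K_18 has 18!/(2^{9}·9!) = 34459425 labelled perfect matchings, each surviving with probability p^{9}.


K_18 has 18!/(2^{9}·9!) = 34459425 labelled perfect matchings.
For each such perfect matching H, let X_H = 1 if all 9 edges of H are present in G. Then P[X_H = 1] = p^{9} = (1/2)^{9} = 1/512.
By linearity of expectation: E[X] = Σ_H E[X_H] = 34459425 · p^{9} = 34459425 · 1/512 = 34459425/512.
Numerically: E[X] ≈ 6.73e+04.

E[X] = 34459425 · (1/2)^{9} = 34459425/512 ≈ 6.73e+04.


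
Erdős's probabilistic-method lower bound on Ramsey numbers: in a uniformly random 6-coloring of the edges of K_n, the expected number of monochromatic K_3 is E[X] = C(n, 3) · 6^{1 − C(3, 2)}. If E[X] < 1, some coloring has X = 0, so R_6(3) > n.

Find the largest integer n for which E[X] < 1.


We need C(n, 3) · 6^{1 − 3} < 1, i.e. C(n, 3) < 6^{3 − 1} = 36.
Check values of n near the boundary:
  n = 3: C(3, 3) = 1; 1 < 36? YES
  n = 4: C(4, 3) = 4; 4 < 36? YES
  n = 5: C(5, 3) = 10; 10 < 36? YES
  n = 6: C(6, 3) = 20; 20 < 36? YES
  n = 7: C(7, 3) = 35; 35 < 36? YES
  n = 8: C(8, 3) = 56; 56 < 36? NO
  n = 9: C(9, 3) = 84; 84 < 36? NO
The largest n with C(n, 3) < 36 is n = 7 (where E[X] = 35/36 ≈ 0.97222). Hence R_6(3) > 7, i.e. R_6(3) ≥ 8.

Largest n = 7; hence R_6(3) > 7.


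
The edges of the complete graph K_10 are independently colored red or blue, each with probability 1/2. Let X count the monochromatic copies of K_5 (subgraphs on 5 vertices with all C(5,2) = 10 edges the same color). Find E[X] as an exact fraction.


Let X = Σ_S X_S over the C(10, 5) = 252 subsets S of size 5, where X_S = 1 if the K_5 on S is monochromatic.
For a fixed S, the K_5 on S has C(5, 2) = 10 edges. P[all 10 edges red] = (1/2)^10, and likewise for blue, so P[monochromatic] = 2·(1/2)^10 = 2^{1 − 10} = 1/512.
Summing: E[X] = C(10, 5) · 2^{1 − 10} = 252 · 1/512 = 63/128.
Numerically: E[X] ≈ 0.4922.

E[X] = C(10,5)·2^(1−C(5,2)) = 63/128 ≈ 0.4922.


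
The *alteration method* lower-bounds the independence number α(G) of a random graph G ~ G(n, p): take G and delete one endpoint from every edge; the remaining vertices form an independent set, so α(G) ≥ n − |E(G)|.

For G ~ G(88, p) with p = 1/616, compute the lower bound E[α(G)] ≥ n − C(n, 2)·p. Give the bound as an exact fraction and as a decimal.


E[|E(G)|] = C(88, 2)·p = 3828 · (1/616) = 87/14.
E[α(G)] ≥ n − E[|E(G)|] = 88 − 87/14 = 1145/14.
Numerically: ≈ 81.785714.
(This is only a lower bound; the true E[α(G)] may be larger.)

E[α(G)] ≥ 1145/14 ≈ 81.785714.


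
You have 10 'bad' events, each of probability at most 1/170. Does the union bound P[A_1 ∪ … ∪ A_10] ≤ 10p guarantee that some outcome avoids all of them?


Union bound: P[∪_{i=1}^{10} A_i] ≤ Σ_i P[A_i] ≤ 10·p = 10·(1/170) = 1/17.
Numerically: 1/17 ≈ 0.0588.
Is 1/17 < 1? YES.
Since P[∪ A_i] ≤ 1/17 < 1, the complement has P[∩ A_i^c] ≥ 1 − 1/17 = 16/17 > 0, so some outcome avoids every A_i.

10·p = 1/17 ≈ 0.0588; existence CERTIFIED by the union bound.


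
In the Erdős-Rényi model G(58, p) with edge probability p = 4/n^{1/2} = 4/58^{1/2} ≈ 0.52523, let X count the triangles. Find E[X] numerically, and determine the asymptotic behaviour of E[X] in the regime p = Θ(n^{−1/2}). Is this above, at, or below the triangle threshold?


Number of potential triangles: C(58, 3) = 30856.
Each occurs with probability p³ ≈ (0.52523)³ ≈ 1.4488986e-01.
By linearity: E[X] = C(58, 3)·p³ ≈ 30856 · 1.4488986e-01 ≈ 4470.72143.
Since α = 1/2 < 1, p = c/n^{1/2} ≫ 1/n is above the triangle threshold p ~ 1/n. Asymptotically E[X] ~ (c³/6)·n^{3(1−α)} = (4³/6)·n^{1.5} → ∞; triangles are abundant w.h.p.

E[X] ≈ 4470.72143; in regime p = Θ(1/n^{1/2}) E[X] diverges (above the triangle threshold p ~ 1/n).


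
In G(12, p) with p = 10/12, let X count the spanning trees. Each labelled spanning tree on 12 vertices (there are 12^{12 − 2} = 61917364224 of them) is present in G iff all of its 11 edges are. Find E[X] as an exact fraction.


K_12 has 12^{12 − 2} = 61917364224 labelled spanning trees.
For each such spanning tree H, let X_H = 1 if all 11 edges of H are present in G. Then P[X_H = 1] = p^{11} = (5/6)^{11} = 48828125/362797056.
Summing the indicators: E[X] = Σ_H E[X_H] = 61917364224 · p^{11} = 61917364224 · 48828125/362797056 = 25000000000/3.
Numerically: E[X] ≈ 8.33333e+09.

E[X] = 61917364224 · (5/6)^{11} = 25000000000/3 ≈ 8.33333e+09.


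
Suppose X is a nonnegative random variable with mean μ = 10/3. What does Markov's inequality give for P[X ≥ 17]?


μ = E[X] = 10/3, a = 17.
Markov: P[X ≥ 17] ≤ μ/a = (10/3)/17 = 10/51.
Numerically: ≈ 0.196078.
(Since a = 17 > μ = 3.333333, the bound 10/51 is < 1 and informative.)

P[X ≥ 17] ≤ 10/51 ≈ 0.196078.


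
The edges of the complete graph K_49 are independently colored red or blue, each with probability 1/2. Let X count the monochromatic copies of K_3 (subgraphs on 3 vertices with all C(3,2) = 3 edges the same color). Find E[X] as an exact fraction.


Let X = Σ_S X_S over the C(49, 3) = 18424 subsets S of size 3, where X_S = 1 if the K_3 on S is monochromatic.
For a fixed S, the K_3 on S has C(3, 2) = 3 edges. P[all 3 edges red] = (1/2)^3, and likewise for blue, so P[monochromatic] = 2·(1/2)^3 = 2^{1 − 3} = 1/4.
By linearity of expectation: E[X] = C(49, 3) · 2^{1 − 3} = 18424 · 1/4 = 4606.
Numerically: E[X] ≈ 4606.000000.

E[X] = C(49,3)·2^(1−C(3,2)) = 4606 ≈ 4606.000000.


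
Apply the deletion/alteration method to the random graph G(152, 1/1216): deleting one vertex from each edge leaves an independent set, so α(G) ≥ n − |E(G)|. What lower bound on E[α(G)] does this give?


E[|E(G)|] = C(152, 2)·p = 11476 · (1/1216) = 151/16.
E[α(G)] ≥ n − E[|E(G)|] = 152 − 151/16 = 2281/16.
Numerically: ≈ 142.562500.
(This is only a lower bound; the true E[α(G)] may be larger.)

E[α(G)] ≥ 2281/16 ≈ 142.562500.


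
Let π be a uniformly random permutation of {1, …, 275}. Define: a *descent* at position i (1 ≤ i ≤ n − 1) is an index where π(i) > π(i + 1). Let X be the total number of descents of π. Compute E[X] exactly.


Write X = Σ X_I over i = 1, …, 274, with X_I the indicator of one descent.
There are 274 indicators.
For each fixed i, the pair (π(i), π(i+1)) is a uniformly random ordered pair of distinct values from {1, …, 275}; by symmetry P[π(i) > π(i+1)] = 1/2.
By linearity: E[X] = 274 · (1/2) = (275 − 1) · (1/2) = 137 ≈ 137.00000.

E[X] = 137 = 137.00000.


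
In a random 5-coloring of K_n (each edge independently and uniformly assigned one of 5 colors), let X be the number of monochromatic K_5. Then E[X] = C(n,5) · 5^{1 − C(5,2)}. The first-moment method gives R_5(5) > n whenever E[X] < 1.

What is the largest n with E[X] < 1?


We need C(n, 5) · 5^{1 − 10} < 1, i.e. C(n, 5) < 5^{10 − 1} = 1953125.
Check values of n near the boundary:
  n = 48: C(48, 5) = 1712304; 1712304 < 1953125? YES
  n = 49: C(49, 5) = 1906884; 1906884 < 1953125? YES
  n = 50: C(50, 5) = 2118760; 2118760 < 1953125? NO
  n = 51: C(51, 5) = 2349060; 2349060 < 1953125? NO
The largest n with C(n, 5) < 1953125 is n = 49 (where E[X] = 1906884/1953125 ≈ 0.976). Hence R_5(5) > 49, i.e. R_5(5) ≥ 50.

Largest n = 49; hence R_5(5) > 49.


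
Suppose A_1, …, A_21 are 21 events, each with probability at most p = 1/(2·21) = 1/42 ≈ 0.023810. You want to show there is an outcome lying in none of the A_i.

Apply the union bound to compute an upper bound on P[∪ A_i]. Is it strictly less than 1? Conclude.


Union bound: P[∪_{i=1}^{21} A_i] ≤ Σ_i P[A_i] ≤ 21·p = 21·(1/42) = 1/2.
Numerically: 1/2 ≈ 0.500000.
Is 1/2 < 1? YES.
Since P[∪ A_i] ≤ 1/2 < 1, the complement has P[∩ A_i^c] ≥ 1 − 1/2 = 1/2 > 0, so some outcome avoids every A_i.

21·p = 1/2 ≈ 0.500000; existence CERTIFIED by the union bound.


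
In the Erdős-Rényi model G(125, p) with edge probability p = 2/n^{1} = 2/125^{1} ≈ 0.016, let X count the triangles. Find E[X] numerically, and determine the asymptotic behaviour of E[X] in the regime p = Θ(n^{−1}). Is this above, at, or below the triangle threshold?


Number of potential triangles: C(125, 3) = 317750.
Each occurs with probability p³ ≈ (0.016)³ ≈ 4.0960000e-06.
By linearity: E[X] = C(125, 3)·p³ ≈ 317750 · 4.0960000e-06 ≈ 1.30150.
Here α = 1, so p = 2/n is exactly at the triangle threshold p ~ 1/n. Asymptotically E[X] → c³/6 = 2³/6 = 4/3 ≈ 1.33333, a bounded constant. In this regime the triangle count is asymptotically Poisson(c³/6).

E[X] ≈ 1.30150; in regime p = Θ(1/n^{1}) E[X] stays bounded (at the triangle threshold p ~ 1/n).


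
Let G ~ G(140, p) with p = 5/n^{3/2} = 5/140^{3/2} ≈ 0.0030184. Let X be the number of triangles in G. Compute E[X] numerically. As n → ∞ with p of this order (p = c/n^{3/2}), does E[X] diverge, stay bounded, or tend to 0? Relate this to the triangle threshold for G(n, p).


Number of potential triangles: C(140, 3) = 447580.
Each occurs with probability p³ ≈ (0.0030184)³ ≈ 2.7500073e-08.
By linearity: E[X] = C(140, 3)·p³ ≈ 447580 · 2.7500073e-08 ≈ 0.01231.
Since α = 3/2 > 1, p = c/n^{3/2} = o(1/n) is below the triangle threshold p ~ 1/n. Asymptotically E[X] ~ (c³/6)·n^{3(1−α)} = (5³/6)·n^{-1.5} → 0, so by Markov's inequality G has no triangles w.h.p.

E[X] ≈ 0.01231; in regime p = Θ(1/n^{3/2}) E[X] tends to 0 (below the triangle threshold p ~ 1/n).


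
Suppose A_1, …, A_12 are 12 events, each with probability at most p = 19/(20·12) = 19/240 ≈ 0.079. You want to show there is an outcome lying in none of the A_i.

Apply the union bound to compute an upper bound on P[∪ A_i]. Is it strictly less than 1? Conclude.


Union bound: P[∪_{i=1}^{12} A_i] ≤ Σ_i P[A_i] ≤ 12·p = 12·(19/240) = 19/20.
Numerically: 19/20 ≈ 0.950.
Is 19/20 < 1? YES.
Since P[∪ A_i] ≤ 19/20 < 1, the complement has P[∩ A_i^c] ≥ 1 − 19/20 = 1/20 > 0, so some outcome avoids every A_i.

12·p = 19/20 ≈ 0.950; existence CERTIFIED by the union bound.


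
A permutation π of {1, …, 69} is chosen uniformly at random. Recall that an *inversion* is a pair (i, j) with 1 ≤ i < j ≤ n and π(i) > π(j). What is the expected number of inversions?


Write X = Σ X_I over the C(69, 2) = 2346 pairs i < j, with X_I the indicator of one inversion.
There are 2346 indicators.
For each fixed pair i < j, the values π(i) and π(j) are two distinct elements of {1, …, 69} in uniformly random order; by symmetry P[π(i) > π(j)] = 1/2.
By linearity: E[X] = 2346 · (1/2) = C(69, 2) · (1/2) = 2346/2 = 1173 ≈ 1173.00000.

E[X] = 1173 = 1173.00000.


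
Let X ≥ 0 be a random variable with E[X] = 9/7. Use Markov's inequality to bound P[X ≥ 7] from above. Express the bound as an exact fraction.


μ = E[X] = 9/7, a = 7.
Markov: P[X ≥ 7] ≤ μ/a = (9/7)/7 = 9/49.
Numerically: ≈ 0.1837.
(Since a = 7 > μ = 1.2857, the bound 9/49 is < 1 and informative.)

P[X ≥ 7] ≤ 9/49 ≈ 0.1837.


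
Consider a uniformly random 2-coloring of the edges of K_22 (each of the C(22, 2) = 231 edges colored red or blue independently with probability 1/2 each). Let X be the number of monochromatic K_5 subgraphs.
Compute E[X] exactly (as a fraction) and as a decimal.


Let X = Σ_S X_S over the C(22, 5) = 26334 subsets S of size 5, where X_S = 1 if the K_5 on S is monochromatic.
For a fixed S, the K_5 on S has C(5, 2) = 10 edges. P[all 10 edges red] = (1/2)^10, and likewise for blue, so P[monochromatic] = 2·(1/2)^10 = 2^{1 − 10} = 1/512.
By linearity of expectation: E[X] = C(22, 5) · 2^{1 − 10} = 26334 · 1/512 = 13167/256.
Numerically: E[X] ≈ 51.43359.

E[X] = C(22,5)·2^(1−C(5,2)) = 13167/256 ≈ 51.43359.


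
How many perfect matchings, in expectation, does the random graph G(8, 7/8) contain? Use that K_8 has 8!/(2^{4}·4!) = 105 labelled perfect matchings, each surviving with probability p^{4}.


K_8 has 8!/(2^{4}·4!) = 105 labelled perfect matchings.
For each such perfect matching H, let X_H = 1 if all 4 edges of H are present in G. Then P[X_H = 1] = p^{4} = (7/8)^{4} = 2401/4096.
By linearity: E[X] = Σ_H E[X_H] = 105 · p^{4} = 105 · 2401/4096 = 252105/4096.
Numerically: E[X] ≈ 61.549.

E[X] = 105 · (7/8)^{4} = 252105/4096 ≈ 61.549.


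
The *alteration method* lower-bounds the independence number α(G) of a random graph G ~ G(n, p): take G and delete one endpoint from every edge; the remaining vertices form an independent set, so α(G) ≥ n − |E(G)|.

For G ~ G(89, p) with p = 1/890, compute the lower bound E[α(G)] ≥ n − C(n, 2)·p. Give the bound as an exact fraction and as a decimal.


E[|E(G)|] = C(89, 2)·p = 3916 · (1/890) = 22/5.
E[α(G)] ≥ n − E[|E(G)|] = 89 − 22/5 = 423/5.
Numerically: ≈ 84.600.
(This is only a lower bound; the true E[α(G)] may be larger.)

E[α(G)] ≥ 423/5 ≈ 84.600.


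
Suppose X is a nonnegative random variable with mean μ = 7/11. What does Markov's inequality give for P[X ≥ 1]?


μ = E[X] = 7/11, a = 1.
Markov: P[X ≥ 1] ≤ μ/a = (7/11)/1 = 7/11.
Numerically: ≈ 0.63636.
(Since a = 1 > μ = 0.63636, the bound 7/11 is < 1 and informative.)

P[X ≥ 1] ≤ 7/11 ≈ 0.63636.


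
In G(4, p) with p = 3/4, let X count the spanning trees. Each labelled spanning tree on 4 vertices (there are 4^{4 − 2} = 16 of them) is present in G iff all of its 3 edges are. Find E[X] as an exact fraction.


K_4 has 4^{4 − 2} = 16 labelled spanning trees.
For each such spanning tree H, let X_H = 1 if all 3 edges of H are present in G. Then P[X_H = 1] = p^{3} = (3/4)^{3} = 27/64.
By linearity: E[X] = Σ_H E[X_H] = 16 · p^{3} = 16 · 27/64 = 27/4.
Numerically: E[X] ≈ 6.75.

E[X] = 16 · (3/4)^{3} = 27/4 ≈ 6.75.


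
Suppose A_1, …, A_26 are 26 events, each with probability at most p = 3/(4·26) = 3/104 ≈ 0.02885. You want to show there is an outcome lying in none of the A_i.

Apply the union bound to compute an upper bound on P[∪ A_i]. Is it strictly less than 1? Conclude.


Union bound: P[∪_{i=1}^{26} A_i] ≤ Σ_i P[A_i] ≤ 26·p = 26·(3/104) = 3/4.
Numerically: 3/4 ≈ 0.75000.
Is 3/4 < 1? YES.
Since P[∪ A_i] ≤ 3/4 < 1, the complement has P[∩ A_i^c] ≥ 1 − 3/4 = 1/4 > 0, so some outcome avoids every A_i.

26·p = 3/4 ≈ 0.75000; existence CERTIFIED by the union bound.


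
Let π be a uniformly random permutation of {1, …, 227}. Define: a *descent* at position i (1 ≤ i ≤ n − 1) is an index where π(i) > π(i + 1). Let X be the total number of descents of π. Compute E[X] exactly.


Write X = Σ X_I over i = 1, …, 226, with X_I the indicator of one descent.
There are 226 indicators.
For each fixed i, the pair (π(i), π(i+1)) is a uniformly random ordered pair of distinct values from {1, …, 227}; by symmetry P[π(i) > π(i+1)] = 1/2.
By linearity: E[X] = 226 · (1/2) = (227 − 1) · (1/2) = 113 ≈ 113.000.

E[X] = 113 = 113.000.


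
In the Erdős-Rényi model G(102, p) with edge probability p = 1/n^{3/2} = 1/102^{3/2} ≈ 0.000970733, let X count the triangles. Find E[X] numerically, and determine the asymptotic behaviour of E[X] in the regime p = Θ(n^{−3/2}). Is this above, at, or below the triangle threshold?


Number of potential triangles: C(102, 3) = 171700.
Each occurs with probability p³ ≈ (0.000970733)³ ≈ 9.14743279e-10.
By linearity: E[X] = C(102, 3)·p³ ≈ 171700 · 9.14743279e-10 ≈ 0.000157.
Since α = 3/2 > 1, p = c/n^{3/2} = o(1/n) is below the triangle threshold p ~ 1/n. Asymptotically E[X] ~ (c³/6)·n^{3(1−α)} = (1³/6)·n^{-1.5} → 0, so by Markov's inequality G has no triangles w.h.p.

E[X] ≈ 0.000157; in regime p = Θ(1/n^{3/2}) E[X] tends to 0 (below the triangle threshold p ~ 1/n).


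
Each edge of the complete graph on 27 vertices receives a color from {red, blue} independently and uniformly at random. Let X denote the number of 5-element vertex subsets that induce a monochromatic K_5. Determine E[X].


Let X = Σ_S X_S over the C(27, 5) = 80730 subsets S of size 5, where X_S = 1 if the K_5 on S is monochromatic.
For a fixed S, the K_5 on S has C(5, 2) = 10 edges. P[all 10 edges red] = (1/2)^10, and likewise for blue, so P[monochromatic] = 2·(1/2)^10 = 2^{1 − 10} = 1/512.
By linearity of expectation: E[X] = C(27, 5) · 2^{1 − 10} = 80730 · 1/512 = 40365/256.
Numerically: E[X] ≈ 157.67578.

E[X] = C(27,5)·2^(1−C(5,2)) = 40365/256 ≈ 157.67578.


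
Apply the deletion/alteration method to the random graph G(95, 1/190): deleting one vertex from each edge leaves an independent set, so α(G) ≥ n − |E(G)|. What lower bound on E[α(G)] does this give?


E[|E(G)|] = C(95, 2)·p = 4465 · (1/190) = 47/2.
E[α(G)] ≥ n − E[|E(G)|] = 95 − 47/2 = 143/2.
Numerically: ≈ 71.500.
(This is only a lower bound; the true E[α(G)] may be larger.)

E[α(G)] ≥ 143/2 ≈ 71.500.


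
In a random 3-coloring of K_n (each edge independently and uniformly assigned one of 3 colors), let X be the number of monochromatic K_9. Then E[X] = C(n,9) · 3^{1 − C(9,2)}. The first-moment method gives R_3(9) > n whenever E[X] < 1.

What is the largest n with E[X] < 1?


We need C(n, 9) · 3^{1 − 36} < 1, i.e. C(n, 9) < 3^{36 − 1} = 50031545098999707.
Check values of n near the boundary:
  n = 299: C(299, 9) = 46610674441390059; 46610674441390059 < 50031545098999707? YES
  n = 300: C(300, 9) = 48052241692154700; 48052241692154700 < 50031545098999707? YES
  n = 301: C(301, 9) = 49533303936090975; 49533303936090975 < 50031545098999707? YES
  n = 302: C(302, 9) = 51054804739588650; 51054804739588650 < 50031545098999707? NO
The largest n with C(n, 9) < 50031545098999707 is n = 301 (where E[X] = 16511101312030325/16677181699666569 ≈ 0.9900). Hence R_3(9) > 301, i.e. R_3(9) ≥ 302.

Largest n = 301; hence R_3(9) > 301.


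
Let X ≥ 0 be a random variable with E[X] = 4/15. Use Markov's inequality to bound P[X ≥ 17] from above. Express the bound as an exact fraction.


μ = E[X] = 4/15, a = 17.
Markov: P[X ≥ 17] ≤ μ/a = (4/15)/17 = 4/255.
Numerically: ≈ 0.0157.
(Since a = 17 > μ = 0.2667, the bound 4/255 is < 1 and informative.)

P[X ≥ 17] ≤ 4/255 ≈ 0.0157.


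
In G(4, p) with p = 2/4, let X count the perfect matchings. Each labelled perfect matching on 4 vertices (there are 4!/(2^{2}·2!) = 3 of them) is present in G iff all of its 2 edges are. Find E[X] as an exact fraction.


K_4 has 4!/(2^{2}·2!) = 3 labelled perfect matchings.
For each such perfect matching H, let X_H = 1 if all 2 edges of H are present in G. Then P[X_H = 1] = p^{2} = (1/2)^{2} = 1/4.
By linearity: E[X] = Σ_H E[X_H] = 3 · p^{2} = 3 · 1/4 = 3/4.
Numerically: E[X] ≈ 0.75.

E[X] = 3 · (1/2)^{2} = 3/4 ≈ 0.75.


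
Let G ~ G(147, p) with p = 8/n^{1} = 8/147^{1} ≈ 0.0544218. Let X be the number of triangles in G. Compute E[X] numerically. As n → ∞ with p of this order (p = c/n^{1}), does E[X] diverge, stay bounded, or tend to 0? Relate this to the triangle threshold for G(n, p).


Number of potential triangles: C(147, 3) = 518665.
Each occurs with probability p³ ≈ (0.0544218)³ ≈ 1.61182526e-04.
By linearity: E[X] = C(147, 3)·p³ ≈ 518665 · 1.61182526e-04 ≈ 83.599735.
Here α = 1, so p = 8/n is exactly at the triangle threshold p ~ 1/n. Asymptotically E[X] → c³/6 = 8³/6 = 256/3 ≈ 85.333333, a bounded constant. In this regime the triangle count is asymptotically Poisson(c³/6).

E[X] ≈ 83.599735; in regime p = Θ(1/n^{1}) E[X] stays bounded (at the triangle threshold p ~ 1/n).


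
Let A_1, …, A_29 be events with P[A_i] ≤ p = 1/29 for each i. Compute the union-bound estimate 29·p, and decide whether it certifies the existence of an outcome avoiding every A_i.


Union bound: P[∪_{i=1}^{29} A_i] ≤ Σ_i P[A_i] ≤ 29·p = 29·(1/29) = 1.
Numerically: 1 ≈ 1.000.
Is 1 < 1? NO.
Since the bound 1 is ≥ 1, the union bound is uninformative here; it does NOT by itself certify existence.

29·p = 1 ≈ 1.000; existence NOT certified by the union bound.


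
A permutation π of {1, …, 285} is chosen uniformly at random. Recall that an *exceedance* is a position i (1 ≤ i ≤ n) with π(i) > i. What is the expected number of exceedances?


Write X = Σ_{i=1}^{285} X_i, where X_i = 1_{π(i) > i}.
For each fixed i, π(i) is uniform over {1, …, 285} (marginal of a uniform permutation), so P[π(i) > i] = (n − i)/n. Summing: Σ_{i=1}^{285} (n − i)/n = (0 + 1 + … + 284)/285 = 285(285 − 1)/(2·285) = (285 − 1)/2.
Hence E[X] = Σ_{i=1}^{285} (285 − i)/285 = 142 ≈ 142.000000.

E[X] = 142 = 142.000000.


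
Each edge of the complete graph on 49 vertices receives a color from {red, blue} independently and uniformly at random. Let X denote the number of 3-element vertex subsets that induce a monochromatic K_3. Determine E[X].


Let X = Σ_S X_S over the C(49, 3) = 18424 subsets S of size 3, where X_S = 1 if the K_3 on S is monochromatic.
For a fixed S, the K_3 on S has C(3, 2) = 3 edges. P[all 3 edges red] = (1/2)^3, and likewise for blue, so P[monochromatic] = 2·(1/2)^3 = 2^{1 − 3} = 1/4.
Summing: E[X] = C(49, 3) · 2^{1 − 3} = 18424 · 1/4 = 4606.
Numerically: E[X] ≈ 4606.0000.

E[X] = C(49,3)·2^(1−C(3,2)) = 4606 ≈ 4606.0000.


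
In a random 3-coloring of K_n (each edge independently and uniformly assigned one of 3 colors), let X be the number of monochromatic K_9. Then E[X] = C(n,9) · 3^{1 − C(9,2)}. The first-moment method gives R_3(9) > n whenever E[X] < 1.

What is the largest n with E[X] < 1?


We need C(n, 9) · 3^{1 − 36} < 1, i.e. C(n, 9) < 3^{36 − 1} = 50031545098999707.
Check values of n near the boundary:
  n = 297: C(297, 9) = 43842345008337645; 43842345008337645 < 50031545098999707? YES
  n = 298: C(298, 9) = 45207677551849890; 45207677551849890 < 50031545098999707? YES
  n = 299: C(299, 9) = 46610674441390059; 46610674441390059 < 50031545098999707? YES
  n = 300: C(300, 9) = 48052241692154700; 48052241692154700 < 50031545098999707? YES
  n = 301: C(301, 9) = 49533303936090975; 49533303936090975 < 50031545098999707? YES
  n = 302: C(302, 9) = 51054804739588650; 51054804739588650 < 50031545098999707? NO
The largest n with C(n, 9) < 50031545098999707 is n = 301 (where E[X] = 16511101312030325/16677181699666569 ≈ 0.990041). Hence R_3(9) > 301, i.e. R_3(9) ≥ 302.

Largest n = 301; hence R_3(9) > 301.


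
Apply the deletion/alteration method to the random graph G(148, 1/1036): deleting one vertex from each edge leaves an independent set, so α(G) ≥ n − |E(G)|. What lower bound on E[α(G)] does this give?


E[|E(G)|] = C(148, 2)·p = 10878 · (1/1036) = 21/2.
E[α(G)] ≥ n − E[|E(G)|] = 148 − 21/2 = 275/2.
Numerically: ≈ 137.500.
(This is only a lower bound; the true E[α(G)] may be larger.)

E[α(G)] ≥ 275/2 ≈ 137.500.


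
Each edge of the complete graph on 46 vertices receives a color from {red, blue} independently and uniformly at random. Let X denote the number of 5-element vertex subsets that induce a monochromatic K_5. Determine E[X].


Let X = Σ_S X_S over the C(46, 5) = 1370754 subsets S of size 5, where X_S = 1 if the K_5 on S is monochromatic.
For a fixed S, the K_5 on S has C(5, 2) = 10 edges. P[all 10 edges red] = (1/2)^10, and likewise for blue, so P[monochromatic] = 2·(1/2)^10 = 2^{1 − 10} = 1/512.
By linearity: E[X] = C(46, 5) · 2^{1 − 10} = 1370754 · 1/512 = 685377/256.
Numerically: E[X] ≈ 2677.2539.

E[X] = C(46,5)·2^(1−C(5,2)) = 685377/256 ≈ 2677.2539.


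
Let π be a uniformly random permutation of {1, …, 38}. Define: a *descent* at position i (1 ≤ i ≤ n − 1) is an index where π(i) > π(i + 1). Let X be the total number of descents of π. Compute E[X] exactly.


Write X = Σ X_I over i = 1, …, 37, with X_I the indicator of one descent.
There are 37 indicators.
For each fixed i, the pair (π(i), π(i+1)) is a uniformly random ordered pair of distinct values from {1, …, 38}; by symmetry P[π(i) > π(i+1)] = 1/2.
By linearity: E[X] = 37 · (1/2) = (38 − 1) · (1/2) = 37/2 ≈ 18.500.

E[X] = 37/2 = 18.500.


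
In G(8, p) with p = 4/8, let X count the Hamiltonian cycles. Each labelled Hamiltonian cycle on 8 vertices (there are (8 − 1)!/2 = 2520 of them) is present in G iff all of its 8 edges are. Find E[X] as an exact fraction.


K_8 has (8 − 1)!/2 = 2520 labelled Hamiltonian cycles.
For each such Hamiltonian cycle H, let X_H = 1 if all 8 edges of H are present in G. Then P[X_H = 1] = p^{8} = (1/2)^{8} = 1/256.
By linearity: E[X] = Σ_H E[X_H] = 2520 · p^{8} = 2520 · 1/256 = 315/32.
Numerically: E[X] ≈ 9.84375.

E[X] = 2520 · (1/2)^{8} = 315/32 ≈ 9.84375.


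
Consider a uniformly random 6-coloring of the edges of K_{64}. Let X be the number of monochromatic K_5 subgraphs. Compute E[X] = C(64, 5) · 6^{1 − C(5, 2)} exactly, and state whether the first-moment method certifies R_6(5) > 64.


E[X] = C(64, 5) · 6^{1 − 10} = 7624512 · 6^{−9} = 7624512/10077696.
As a reduced fraction: E[X] = 13237/17496 ≈ 0.757.
Is E[X] < 1? YES.
Since E[X] < 1, there exists a 6-coloring of K_{64} with no monochromatic K_5; hence R_6(5) > 64.

E[X] = 13237/17496 ≈ 0.757; E[X] < 1, so R_6(5) > 64.


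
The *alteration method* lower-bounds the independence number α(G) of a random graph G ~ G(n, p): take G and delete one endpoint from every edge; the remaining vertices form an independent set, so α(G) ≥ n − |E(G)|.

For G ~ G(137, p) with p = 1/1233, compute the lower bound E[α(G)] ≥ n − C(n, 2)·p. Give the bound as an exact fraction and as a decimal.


E[|E(G)|] = C(137, 2)·p = 9316 · (1/1233) = 68/9.
E[α(G)] ≥ n − E[|E(G)|] = 137 − 68/9 = 1165/9.
Numerically: ≈ 129.444444.
(This is only a lower bound; the true E[α(G)] may be larger.)

E[α(G)] ≥ 1165/9 ≈ 129.444444.


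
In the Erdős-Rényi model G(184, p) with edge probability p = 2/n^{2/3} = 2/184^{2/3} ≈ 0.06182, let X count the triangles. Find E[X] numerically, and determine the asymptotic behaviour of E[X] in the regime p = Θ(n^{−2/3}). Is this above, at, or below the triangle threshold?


Number of potential triangles: C(184, 3) = 1021384.
Each occurs with probability p³ ≈ (0.06182)³ ≈ 2.362949e-04.
By linearity: E[X] = C(184, 3)·p³ ≈ 1021384 · 2.362949e-04 ≈ 241.3478.
Since α = 2/3 < 1, p = c/n^{2/3} ≫ 1/n is above the triangle threshold p ~ 1/n. Asymptotically E[X] ~ (c³/6)·n^{3(1−α)} = (2³/6)·n^{1} → ∞; triangles are abundant w.h.p.

E[X] ≈ 241.3478; in regime p = Θ(1/n^{2/3}) E[X] diverges (above the triangle threshold p ~ 1/n).


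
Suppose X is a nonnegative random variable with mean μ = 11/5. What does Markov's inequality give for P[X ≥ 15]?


μ = E[X] = 11/5, a = 15.
Markov: P[X ≥ 15] ≤ μ/a = (11/5)/15 = 11/75.
Numerically: ≈ 0.146667.
(Since a = 15 > μ = 2.200000, the bound 11/75 is < 1 and informative.)

P[X ≥ 15] ≤ 11/75 ≈ 0.146667.


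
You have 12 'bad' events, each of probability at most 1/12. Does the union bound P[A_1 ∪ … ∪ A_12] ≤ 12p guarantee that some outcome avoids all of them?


Union bound: P[∪_{i=1}^{12} A_i] ≤ Σ_i P[A_i] ≤ 12·p = 12·(1/12) = 1.
Numerically: 1 ≈ 1.000.
Is 1 < 1? NO.
Since the bound 1 is ≥ 1, the union bound is uninformative here; it does NOT by itself certify existence.

12·p = 1 ≈ 1.000; existence NOT certified by the union bound.


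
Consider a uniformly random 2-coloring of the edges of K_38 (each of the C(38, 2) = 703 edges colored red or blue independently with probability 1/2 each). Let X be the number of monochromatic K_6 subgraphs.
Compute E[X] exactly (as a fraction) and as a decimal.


Let X = Σ_S X_S over the C(38, 6) = 2760681 subsets S of size 6, where X_S = 1 if the K_6 on S is monochromatic.
For a fixed S, the K_6 on S has C(6, 2) = 15 edges. P[all 15 edges red] = (1/2)^15, and likewise for blue, so P[monochromatic] = 2·(1/2)^15 = 2^{1 − 15} = 1/16384.
By linearity: E[X] = C(38, 6) · 2^{1 − 15} = 2760681 · 1/16384 = 2760681/16384.
Numerically: E[X] ≈ 168.4986.

E[X] = C(38,6)·2^(1−C(6,2)) = 2760681/16384 ≈ 168.4986.


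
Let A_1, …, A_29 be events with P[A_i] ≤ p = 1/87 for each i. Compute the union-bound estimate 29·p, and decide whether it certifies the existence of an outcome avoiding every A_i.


Union bound: P[∪_{i=1}^{29} A_i] ≤ Σ_i P[A_i] ≤ 29·p = 29·(1/87) = 1/3.
Numerically: 1/3 ≈ 0.333333.
Is 1/3 < 1? YES.
Since P[∪ A_i] ≤ 1/3 < 1, the complement has P[∩ A_i^c] ≥ 1 − 1/3 = 2/3 > 0, so some outcome avoids every A_i.

29·p = 1/3 ≈ 0.333333; existence CERTIFIED by the union bound.


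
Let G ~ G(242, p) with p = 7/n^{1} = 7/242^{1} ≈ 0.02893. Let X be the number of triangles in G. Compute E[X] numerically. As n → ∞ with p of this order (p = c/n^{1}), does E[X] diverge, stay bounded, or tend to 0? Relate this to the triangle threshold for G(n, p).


Number of potential triangles: C(242, 3) = 2332880.
Each occurs with probability p³ ≈ (0.02893)³ ≈ 2.420182e-05.
By linearity: E[X] = C(242, 3)·p³ ≈ 2332880 · 2.420182e-05 ≈ 56.4599.
Here α = 1, so p = 7/n is exactly at the triangle threshold p ~ 1/n. Asymptotically E[X] → c³/6 = 7³/6 = 343/6 ≈ 57.1667, a bounded constant. In this regime the triangle count is asymptotically Poisson(c³/6).

E[X] ≈ 56.4599; in regime p = Θ(1/n^{1}) E[X] stays bounded (at the triangle threshold p ~ 1/n).


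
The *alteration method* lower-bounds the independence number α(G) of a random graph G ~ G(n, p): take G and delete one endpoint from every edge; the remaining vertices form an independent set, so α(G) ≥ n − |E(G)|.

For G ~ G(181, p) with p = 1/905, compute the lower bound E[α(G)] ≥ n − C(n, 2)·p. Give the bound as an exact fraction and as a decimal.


E[|E(G)|] = C(181, 2)·p = 16290 · (1/905) = 18.
E[α(G)] ≥ n − E[|E(G)|] = 181 − 18 = 163.
Numerically: ≈ 163.0000.
(This is only a lower bound; the true E[α(G)] may be larger.)

E[α(G)] ≥ 163 ≈ 163.0000.


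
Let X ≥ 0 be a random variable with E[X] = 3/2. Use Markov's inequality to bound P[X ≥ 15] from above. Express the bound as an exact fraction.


μ = E[X] = 3/2, a = 15.
Markov: P[X ≥ 15] ≤ μ/a = (3/2)/15 = 1/10.
Numerically: ≈ 0.100.
(Since a = 15 > μ = 1.500, the bound 1/10 is < 1 and informative.)

P[X ≥ 15] ≤ 1/10 ≈ 0.100.


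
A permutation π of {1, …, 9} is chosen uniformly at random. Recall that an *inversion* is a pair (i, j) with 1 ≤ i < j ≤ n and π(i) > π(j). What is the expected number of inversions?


Write X = Σ X_I over the C(9, 2) = 36 pairs i < j, with X_I the indicator of one inversion.
There are 36 indicators.
For each fixed pair i < j, the values π(i) and π(j) are two distinct elements of {1, …, 9} in uniformly random order; by symmetry P[π(i) > π(j)] = 1/2.
By linearity: E[X] = 36 · (1/2) = C(9, 2) · (1/2) = 36/2 = 18 ≈ 18.000.

E[X] = 18 = 18.000.


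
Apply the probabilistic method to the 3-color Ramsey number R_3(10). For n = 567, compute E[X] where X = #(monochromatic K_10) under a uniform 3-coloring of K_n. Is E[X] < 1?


E[X] = C(567, 10) · 3^{1 − 45} = 873787071273467749398 · 3^{−44} = 873787071273467749398/984770902183611232881.
As a reduced fraction: E[X] = 10787494707079848758/12157665459056928801 ≈ 0.88730.
Is E[X] < 1? YES.
Since E[X] < 1, there exists a 3-coloring of K_{567} with no monochromatic K_10; hence R_3(10) > 567.

E[X] = 10787494707079848758/12157665459056928801 ≈ 0.88730; E[X] < 1, so R_3(10) > 567.


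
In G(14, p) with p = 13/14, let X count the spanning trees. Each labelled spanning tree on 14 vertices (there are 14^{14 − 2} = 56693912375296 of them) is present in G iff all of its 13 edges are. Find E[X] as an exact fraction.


K_14 has 14^{14 − 2} = 56693912375296 labelled spanning trees.
For each such spanning tree H, let X_H = 1 if all 13 edges of H are present in G. Then P[X_H = 1] = p^{13} = (13/14)^{13} = 302875106592253/793714773254144.
By linearity: E[X] = Σ_H E[X_H] = 56693912375296 · p^{13} = 56693912375296 · 302875106592253/793714773254144 = 302875106592253/14.
Numerically: E[X] ≈ 2.16339e+13.

E[X] = 56693912375296 · (13/14)^{13} = 302875106592253/14 ≈ 2.16339e+13.


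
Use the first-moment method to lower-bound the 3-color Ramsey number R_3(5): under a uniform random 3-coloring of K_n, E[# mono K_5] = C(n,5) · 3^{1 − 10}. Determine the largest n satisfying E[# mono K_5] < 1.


We need C(n, 5) · 3^{1 − 10} < 1, i.e. C(n, 5) < 3^{10 − 1} = 19683.
Check values of n near the boundary:
  n = 19: C(19, 5) = 11628; 11628 < 19683? YES
  n = 20: C(20, 5) = 15504; 15504 < 19683? YES
  n = 21: C(21, 5) = 20349; 20349 < 19683? NO
The largest n with C(n, 5) < 19683 is n = 20 (where E[X] = 5168/6561 ≈ 0.78768). Hence R_3(5) > 20, i.e. R_3(5) ≥ 21.

Largest n = 20; hence R_3(5) > 20.


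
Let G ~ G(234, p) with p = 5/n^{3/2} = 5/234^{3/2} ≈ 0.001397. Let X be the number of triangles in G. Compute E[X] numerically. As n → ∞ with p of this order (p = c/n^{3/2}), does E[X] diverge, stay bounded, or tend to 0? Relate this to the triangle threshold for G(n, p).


Number of potential triangles: C(234, 3) = 2108184.
Each occurs with probability p³ ≈ (0.001397)³ ≈ 2.725453e-09.
By linearity: E[X] = C(234, 3)·p³ ≈ 2108184 · 2.725453e-09 ≈ 0.0057.
Since α = 3/2 > 1, p = c/n^{3/2} = o(1/n) is below the triangle threshold p ~ 1/n. Asymptotically E[X] ~ (c³/6)·n^{3(1−α)} = (5³/6)·n^{-1.5} → 0, so by Markov's inequality G has no triangles w.h.p.

E[X] ≈ 0.0057; in regime p = Θ(1/n^{3/2}) E[X] tends to 0 (below the triangle threshold p ~ 1/n).


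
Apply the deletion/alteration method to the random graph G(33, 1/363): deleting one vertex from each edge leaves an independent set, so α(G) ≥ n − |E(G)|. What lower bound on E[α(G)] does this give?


E[|E(G)|] = C(33, 2)·p = 528 · (1/363) = 16/11.
E[α(G)] ≥ n − E[|E(G)|] = 33 − 16/11 = 347/11.
Numerically: ≈ 31.545455.
(This is only a lower bound; the true E[α(G)] may be larger.)

E[α(G)] ≥ 347/11 ≈ 31.545455.


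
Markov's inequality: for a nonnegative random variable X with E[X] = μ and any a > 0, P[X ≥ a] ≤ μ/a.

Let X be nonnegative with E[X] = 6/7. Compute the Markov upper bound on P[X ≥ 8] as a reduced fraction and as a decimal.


μ = E[X] = 6/7, a = 8.
Markov: P[X ≥ 8] ≤ μ/a = (6/7)/8 = 3/28.
Numerically: ≈ 0.107.
(Since a = 8 > μ = 0.857, the bound 3/28 is < 1 and informative.)

P[X ≥ 8] ≤ 3/28 ≈ 0.107.


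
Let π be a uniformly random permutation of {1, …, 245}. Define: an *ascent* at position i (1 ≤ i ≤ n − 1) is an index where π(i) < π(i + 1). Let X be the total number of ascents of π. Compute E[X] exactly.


Write X = Σ X_I over i = 1, …, 244, with X_I the indicator of one ascent.
There are 244 indicators.
For each fixed i, the pair (π(i), π(i+1)) is a uniformly random ordered pair of distinct values from {1, …, 245}; by symmetry P[π(i) < π(i+1)] = 1/2.
By linearity: E[X] = 244 · (1/2) = (245 − 1) · (1/2) = 122 ≈ 122.000000.

E[X] = 122 = 122.000000.


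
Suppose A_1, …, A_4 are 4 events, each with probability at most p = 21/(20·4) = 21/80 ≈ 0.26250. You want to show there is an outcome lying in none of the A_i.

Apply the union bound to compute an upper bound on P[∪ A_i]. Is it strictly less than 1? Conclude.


Union bound: P[∪_{i=1}^{4} A_i] ≤ Σ_i P[A_i] ≤ 4·p = 4·(21/80) = 21/20.
Numerically: 21/20 ≈ 1.05000.
Is 21/20 < 1? NO.
Since the bound 21/20 is ≥ 1, the union bound is uninformative here; it does NOT by itself certify existence.

4·p = 21/20 ≈ 1.05000; existence NOT certified by the union bound.


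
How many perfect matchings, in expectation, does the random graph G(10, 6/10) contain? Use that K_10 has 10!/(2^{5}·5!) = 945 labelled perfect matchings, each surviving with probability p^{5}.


K_10 has 10!/(2^{5}·5!) = 945 labelled perfect matchings.
For each such perfect matching H, let X_H = 1 if all 5 edges of H are present in G. Then P[X_H = 1] = p^{5} = (3/5)^{5} = 243/3125.
Summing the indicators: E[X] = Σ_H E[X_H] = 945 · p^{5} = 945 · 243/3125 = 45927/625.
Numerically: E[X] ≈ 73.5.

E[X] = 945 · (3/5)^{5} = 45927/625 ≈ 73.5.


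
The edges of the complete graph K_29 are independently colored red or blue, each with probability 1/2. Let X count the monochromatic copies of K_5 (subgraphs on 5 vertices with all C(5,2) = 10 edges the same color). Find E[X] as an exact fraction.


Let X = Σ_S X_S over the C(29, 5) = 118755 subsets S of size 5, where X_S = 1 if the K_5 on S is monochromatic.
For a fixed S, the K_5 on S has C(5, 2) = 10 edges. P[all 10 edges red] = (1/2)^10, and likewise for blue, so P[monochromatic] = 2·(1/2)^10 = 2^{1 − 10} = 1/512.
By linearity: E[X] = C(29, 5) · 2^{1 − 10} = 118755 · 1/512 = 118755/512.
Numerically: E[X] ≈ 231.94336.

E[X] = C(29,5)·2^(1−C(5,2)) = 118755/512 ≈ 231.94336.


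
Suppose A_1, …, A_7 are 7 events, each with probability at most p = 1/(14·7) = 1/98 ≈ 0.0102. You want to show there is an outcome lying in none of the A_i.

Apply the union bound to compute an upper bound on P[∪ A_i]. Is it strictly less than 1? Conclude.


Union bound: P[∪_{i=1}^{7} A_i] ≤ Σ_i P[A_i] ≤ 7·p = 7·(1/98) = 1/14.
Numerically: 1/14 ≈ 0.0714.
Is 1/14 < 1? YES.
Since P[∪ A_i] ≤ 1/14 < 1, the complement has P[∩ A_i^c] ≥ 1 − 1/14 = 13/14 > 0, so some outcome avoids every A_i.

7·p = 1/14 ≈ 0.0714; existence CERTIFIED by the union bound.


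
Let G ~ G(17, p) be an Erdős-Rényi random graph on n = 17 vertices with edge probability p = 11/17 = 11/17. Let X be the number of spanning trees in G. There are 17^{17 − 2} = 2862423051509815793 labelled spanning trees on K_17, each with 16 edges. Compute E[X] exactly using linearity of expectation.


K_17 has 17^{17 − 2} = 2862423051509815793 labelled spanning trees.
For each such spanning tree H, let X_H = 1 if all 16 edges of H are present in G. Then P[X_H = 1] = p^{16} = (11/17)^{16} = 45949729863572161/48661191875666868481.
By linearity of expectation: E[X] = Σ_H E[X_H] = 2862423051509815793 · p^{16} = 2862423051509815793 · 45949729863572161/48661191875666868481 = 45949729863572161/17.
Numerically: E[X] ≈ 2.703e+15.

E[X] = 2862423051509815793 · (11/17)^{16} = 45949729863572161/17 ≈ 2.703e+15.


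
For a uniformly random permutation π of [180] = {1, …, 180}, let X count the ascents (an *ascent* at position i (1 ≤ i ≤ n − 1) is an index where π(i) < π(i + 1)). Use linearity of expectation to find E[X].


Write X = Σ X_I over i = 1, …, 179, with X_I the indicator of one ascent.
There are 179 indicators.
For each fixed i, the pair (π(i), π(i+1)) is a uniformly random ordered pair of distinct values from {1, …, 180}; by symmetry P[π(i) < π(i+1)] = 1/2.
By linearity: E[X] = 179 · (1/2) = (180 − 1) · (1/2) = 179/2 ≈ 89.500.

E[X] = 179/2 = 89.500.


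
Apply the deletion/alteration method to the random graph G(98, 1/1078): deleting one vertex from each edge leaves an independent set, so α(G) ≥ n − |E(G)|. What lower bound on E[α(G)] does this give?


E[|E(G)|] = C(98, 2)·p = 4753 · (1/1078) = 97/22.
E[α(G)] ≥ n − E[|E(G)|] = 98 − 97/22 = 2059/22.
Numerically: ≈ 93.59091.
(This is only a lower bound; the true E[α(G)] may be larger.)

E[α(G)] ≥ 2059/22 ≈ 93.59091.
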